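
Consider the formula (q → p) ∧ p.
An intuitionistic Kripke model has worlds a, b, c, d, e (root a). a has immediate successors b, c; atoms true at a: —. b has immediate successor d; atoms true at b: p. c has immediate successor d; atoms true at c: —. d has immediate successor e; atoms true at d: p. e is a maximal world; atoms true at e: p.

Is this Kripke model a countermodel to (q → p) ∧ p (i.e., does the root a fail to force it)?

Yes

a ⊮ (q → p) ∧ p since a fails p.
So the root a does not force (q → p) ∧ p; the model is a countermodel.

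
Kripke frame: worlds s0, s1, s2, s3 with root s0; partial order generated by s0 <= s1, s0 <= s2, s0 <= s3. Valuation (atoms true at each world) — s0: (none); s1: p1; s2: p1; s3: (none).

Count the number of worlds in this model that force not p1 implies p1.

2

s0: does not force it — s0 does not force not p1 implies p1: at the accessible world s3, s3 forces not p1 but s3 does not force p1.
s1: forces it.
s2: forces it.
s3: does not force it.
Worlds forcing the formula: {s1, s2}.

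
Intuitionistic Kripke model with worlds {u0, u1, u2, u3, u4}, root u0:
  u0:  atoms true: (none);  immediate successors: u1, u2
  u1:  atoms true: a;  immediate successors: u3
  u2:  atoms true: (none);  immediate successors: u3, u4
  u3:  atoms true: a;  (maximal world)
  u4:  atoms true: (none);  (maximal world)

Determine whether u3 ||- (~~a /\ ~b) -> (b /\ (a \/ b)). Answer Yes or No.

No

u3 ||-/- (~~a /\ ~b) -> (b /\ (a \/ b)): already at u3 itself, u3 ||- ~~a /\ ~b but u3 ||-/- b /\ (a \/ b).
u3 ||-/- b /\ (a \/ b) since u3 fails b.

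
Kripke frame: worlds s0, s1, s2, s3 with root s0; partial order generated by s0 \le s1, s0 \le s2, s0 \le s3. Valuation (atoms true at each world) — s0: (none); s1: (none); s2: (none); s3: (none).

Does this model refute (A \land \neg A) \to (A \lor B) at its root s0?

s0 \Vdash (A \land \neg A) \to (A \lor B) vacuously: no world accessible from s0 forces the antecedent A \land \neg A.
So the root s0 forces (A \land \neg A) \to (A \lor B); the model is not a countermodel.

No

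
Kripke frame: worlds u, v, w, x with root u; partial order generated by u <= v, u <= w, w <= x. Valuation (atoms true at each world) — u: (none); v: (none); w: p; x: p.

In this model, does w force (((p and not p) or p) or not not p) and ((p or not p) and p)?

Yes

w forces (((p and not p) or p) or not not p) and ((p or not p) and p) since w forces both conjuncts.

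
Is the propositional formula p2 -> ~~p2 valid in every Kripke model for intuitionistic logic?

Yes

This is double-negation introduction, which is intuitionistically derivable.
If a world forces p2 then every accessible world forces p2 (persistence), so none forces ~p2; hence ~~p2.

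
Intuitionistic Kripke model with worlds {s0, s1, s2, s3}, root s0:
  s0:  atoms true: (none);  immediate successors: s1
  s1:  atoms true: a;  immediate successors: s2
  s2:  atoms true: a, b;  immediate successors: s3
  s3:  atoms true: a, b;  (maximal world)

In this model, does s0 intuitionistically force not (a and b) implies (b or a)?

s0 forces not (a and b) implies (b or a) vacuously: no world accessible from s0 forces the antecedent not (a and b).

Yes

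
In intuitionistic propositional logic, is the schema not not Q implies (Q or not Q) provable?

No

This is a variant of double-negation elimination (deriving excluded middle from double negation), which is not intuitionistically valid.
A Kripke countermodel: worlds u0, u1; order generated by u0 <= u1; atoms true at each world — u0:{}; u1:{Q}.
u0 does not force not not Q implies (Q or not Q): already at u0 itself, u0 forces not not Q but u0 does not force Q or not Q.
u0 does not force Q or not Q: neither disjunct is forced at u0.
u0 lacks atom Q, so u0 does not force Q.
So the root u0 does not force the formula.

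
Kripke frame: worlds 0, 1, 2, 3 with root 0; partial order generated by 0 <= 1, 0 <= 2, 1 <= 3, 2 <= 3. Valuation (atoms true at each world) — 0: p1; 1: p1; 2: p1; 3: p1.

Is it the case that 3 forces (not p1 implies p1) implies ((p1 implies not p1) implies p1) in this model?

Yes

3 forces (not p1 implies p1) implies ((p1 implies not p1) implies p1): every world accessible from 3 that forces not p1 implies p1 (namely 3) also forces (p1 implies not p1) implies p1.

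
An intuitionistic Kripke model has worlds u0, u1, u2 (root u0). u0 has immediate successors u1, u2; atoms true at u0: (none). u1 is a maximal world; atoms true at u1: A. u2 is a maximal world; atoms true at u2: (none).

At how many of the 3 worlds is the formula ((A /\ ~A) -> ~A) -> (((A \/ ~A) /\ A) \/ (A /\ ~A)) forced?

1

u0: does not force it — u0 ||-/- ((A /\ ~A) -> ~A) -> (((A \/ ~A) /\ A) \/ (A /\ ~A)): already at u0 itself, u0 ||- (A /\ ~A) -> ~A but u0 ||-/- ((A \/ ~A) /\ A) \/ (A /\ ~A).
u1: forces it.
u2: does not force it — u2 ||-/- ((A /\ ~A) -> ~A) -> (((A \/ ~A) /\ A) \/ (A /\ ~A)): already at u2 itself, u2 ||- (A /\ ~A) -> ~A but u2 ||-/- ((A \/ ~A) /\ A) \/ (A /\ ~A).
Worlds forcing the formula: {u1}.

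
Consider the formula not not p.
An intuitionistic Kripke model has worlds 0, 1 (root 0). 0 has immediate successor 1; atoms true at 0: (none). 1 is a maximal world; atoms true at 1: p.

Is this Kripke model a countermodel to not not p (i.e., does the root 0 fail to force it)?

No

0 forces not not p: no world accessible from 0 forces not p.
So the root 0 forces not not p; the model is not a countermodel.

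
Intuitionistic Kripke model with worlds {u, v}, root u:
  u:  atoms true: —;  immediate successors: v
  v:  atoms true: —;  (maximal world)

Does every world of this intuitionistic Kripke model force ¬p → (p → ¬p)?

Yes

u ⊩ ¬p → (p → ¬p): every world accessible from u that forces ¬p (namely u, v) also forces p → ¬p.
Since the root u forces ¬p → (p → ¬p) and forcing is persistent (monotone upward), every world forces it.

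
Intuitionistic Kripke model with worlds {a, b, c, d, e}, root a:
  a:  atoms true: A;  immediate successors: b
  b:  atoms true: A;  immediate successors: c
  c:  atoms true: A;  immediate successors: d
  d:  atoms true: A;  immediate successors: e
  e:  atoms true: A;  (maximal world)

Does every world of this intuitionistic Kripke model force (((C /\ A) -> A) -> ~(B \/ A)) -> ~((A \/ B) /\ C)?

a ||- (((C /\ A) -> A) -> ~(B \/ A)) -> ~((A \/ B) /\ C) vacuously: no world accessible from a forces the antecedent ((C /\ A) -> A) -> ~(B \/ A).
Since the root a forces (((C /\ A) -> A) -> ~(B \/ A)) -> ~((A \/ B) /\ C) and forcing is persistent (monotone upward), every world forces it.

Yes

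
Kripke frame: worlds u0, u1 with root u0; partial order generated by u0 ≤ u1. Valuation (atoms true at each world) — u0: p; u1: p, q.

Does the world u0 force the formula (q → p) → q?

u0 ⊮ (q → p) → q: already at u0 itself, u0 ⊩ q → p but u0 ⊮ q.
u0 lacks atom q, so u0 ⊮ q.

No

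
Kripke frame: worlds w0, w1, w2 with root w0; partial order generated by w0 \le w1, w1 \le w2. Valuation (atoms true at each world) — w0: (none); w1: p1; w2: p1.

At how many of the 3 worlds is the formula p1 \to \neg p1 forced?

0

w0: does not force it — w0 \nVdash p1 \to \neg p1: at the accessible world w1, w1 \Vdash p1 but w1 \nVdash \neg p1.
w1: does not force it — w1 \nVdash p1 \to \neg p1: already at w1 itself, w1 \Vdash p1 but w1 \nVdash \neg p1.
w2: does not force it — w2 \nVdash p1 \to \neg p1: already at w2 itself, w2 \Vdash p1 but w2 \nVdash \neg p1.
Worlds forcing the formula: { }.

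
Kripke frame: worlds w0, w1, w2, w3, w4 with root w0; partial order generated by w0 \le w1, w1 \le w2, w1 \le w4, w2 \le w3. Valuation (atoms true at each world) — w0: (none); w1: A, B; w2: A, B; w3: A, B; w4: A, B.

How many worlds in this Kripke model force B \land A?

w0: does not force it — w0 \nVdash B \land A since w0 fails B.
w1: forces it.
w2: forces it.
w3: forces it.
w4: forces it.
Worlds forcing the formula: {w1, w2, w3, w4}.

4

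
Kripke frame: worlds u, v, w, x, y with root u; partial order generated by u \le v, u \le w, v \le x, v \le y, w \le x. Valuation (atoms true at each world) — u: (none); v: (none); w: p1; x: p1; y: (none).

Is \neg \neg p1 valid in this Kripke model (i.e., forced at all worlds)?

No

Not every world: u \nVdash \neg \neg p1.
u \nVdash \neg \neg p1 since y is accessible from u and y \Vdash \neg p1.
y \Vdash \neg p1: no world accessible from y forces p1.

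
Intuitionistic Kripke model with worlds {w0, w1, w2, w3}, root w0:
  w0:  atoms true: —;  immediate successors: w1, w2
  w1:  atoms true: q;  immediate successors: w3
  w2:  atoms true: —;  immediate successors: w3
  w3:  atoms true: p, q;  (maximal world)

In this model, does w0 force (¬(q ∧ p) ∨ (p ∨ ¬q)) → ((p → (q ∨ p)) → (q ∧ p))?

Yes

w0 ⊩ (¬(q ∧ p) ∨ (p ∨ ¬q)) → ((p → (q ∨ p)) → (q ∧ p)): every world accessible from w0 that forces ¬(q ∧ p) ∨ (p ∨ ¬q) (namely w3) also forces (p → (q ∨ p)) → (q ∧ p).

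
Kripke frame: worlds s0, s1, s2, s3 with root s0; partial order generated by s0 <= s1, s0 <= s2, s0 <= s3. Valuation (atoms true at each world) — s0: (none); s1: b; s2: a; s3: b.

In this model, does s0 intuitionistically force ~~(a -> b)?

s0 ||-/- ~~(a -> b) since s2 is accessible from s0 and s2 ||- ~(a -> b).
s2 ||- ~(a -> b): no world accessible from s2 forces a -> b.

No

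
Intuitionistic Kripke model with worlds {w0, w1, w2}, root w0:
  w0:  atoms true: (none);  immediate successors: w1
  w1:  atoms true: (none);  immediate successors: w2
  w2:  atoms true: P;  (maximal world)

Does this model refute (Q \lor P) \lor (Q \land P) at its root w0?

Yes

w0 \nVdash (Q \lor P) \lor (Q \land P): neither disjunct is forced at w0.
w0 \nVdash Q \lor P: neither disjunct is forced at w0.
w0 lacks atom Q, so w0 \nVdash Q.
So the root w0 does not force (Q \lor P) \lor (Q \land P); the model is a countermodel.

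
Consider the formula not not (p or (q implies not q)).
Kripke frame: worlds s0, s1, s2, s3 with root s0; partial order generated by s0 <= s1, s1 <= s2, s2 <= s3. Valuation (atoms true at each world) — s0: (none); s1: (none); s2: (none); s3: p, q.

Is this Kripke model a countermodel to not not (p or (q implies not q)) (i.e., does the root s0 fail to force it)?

No

s0 forces not not (p or (q implies not q)): no world accessible from s0 forces not (p or (q implies not q)).
So the root s0 forces not not (p or (q implies not q)); the model is not a countermodel.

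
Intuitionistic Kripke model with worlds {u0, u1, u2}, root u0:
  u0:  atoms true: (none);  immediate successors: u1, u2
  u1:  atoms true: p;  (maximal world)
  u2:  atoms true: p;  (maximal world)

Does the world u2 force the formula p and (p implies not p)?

u2 does not force p and (p implies not p) since u2 fails p implies not p.

No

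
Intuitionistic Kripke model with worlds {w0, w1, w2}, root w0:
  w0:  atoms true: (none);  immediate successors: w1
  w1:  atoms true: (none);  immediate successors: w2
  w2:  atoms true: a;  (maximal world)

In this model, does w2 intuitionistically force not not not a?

w2 does not force not not not a since w2 is accessible from w2 and w2 forces not not a.
w2 forces not not a: no world accessible from w2 forces not a.

No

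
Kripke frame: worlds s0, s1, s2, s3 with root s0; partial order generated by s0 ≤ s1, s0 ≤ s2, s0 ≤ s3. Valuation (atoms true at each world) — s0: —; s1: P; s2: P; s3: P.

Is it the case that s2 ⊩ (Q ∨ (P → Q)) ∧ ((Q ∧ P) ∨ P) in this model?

s2 ⊮ (Q ∨ (P → Q)) ∧ ((Q ∧ P) ∨ P) since s2 fails Q ∨ (P → Q).

No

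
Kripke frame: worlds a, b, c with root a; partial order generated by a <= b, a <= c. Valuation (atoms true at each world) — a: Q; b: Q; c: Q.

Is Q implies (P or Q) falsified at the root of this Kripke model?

No

a forces Q implies (P or Q): every world accessible from a that forces Q (namely a, b, c) also forces P or Q.
So the root a forces Q implies (P or Q); the model is not a countermodel.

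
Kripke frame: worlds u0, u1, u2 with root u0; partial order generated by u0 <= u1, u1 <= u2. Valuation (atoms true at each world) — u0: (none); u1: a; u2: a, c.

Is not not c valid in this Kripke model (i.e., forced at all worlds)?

Yes

u0 forces not not c: no world accessible from u0 forces not c.
Since the root u0 forces not not c and forcing is persistent (monotone upward), every world forces it.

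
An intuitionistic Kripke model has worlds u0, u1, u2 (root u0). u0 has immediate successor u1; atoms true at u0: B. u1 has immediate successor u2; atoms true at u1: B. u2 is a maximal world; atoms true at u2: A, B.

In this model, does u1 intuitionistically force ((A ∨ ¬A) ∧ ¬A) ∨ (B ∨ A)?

Yes

u1 ⊩ ((A ∨ ¬A) ∧ ¬A) ∨ (B ∨ A) via the disjunct B ∨ A.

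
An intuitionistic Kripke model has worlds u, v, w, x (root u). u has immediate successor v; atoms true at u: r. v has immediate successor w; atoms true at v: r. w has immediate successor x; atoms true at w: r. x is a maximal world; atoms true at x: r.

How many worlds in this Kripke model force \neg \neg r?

4

u: forces it.
v: forces it.
w: forces it.
x: forces it.
Worlds forcing the formula: {u, v, w, x}.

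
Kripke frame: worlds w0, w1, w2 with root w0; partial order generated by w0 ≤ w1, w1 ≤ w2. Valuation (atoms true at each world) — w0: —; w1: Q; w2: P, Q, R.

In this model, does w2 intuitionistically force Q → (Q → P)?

w2 ⊩ Q → (Q → P): every world accessible from w2 that forces Q (namely w2) also forces Q → P.

Yes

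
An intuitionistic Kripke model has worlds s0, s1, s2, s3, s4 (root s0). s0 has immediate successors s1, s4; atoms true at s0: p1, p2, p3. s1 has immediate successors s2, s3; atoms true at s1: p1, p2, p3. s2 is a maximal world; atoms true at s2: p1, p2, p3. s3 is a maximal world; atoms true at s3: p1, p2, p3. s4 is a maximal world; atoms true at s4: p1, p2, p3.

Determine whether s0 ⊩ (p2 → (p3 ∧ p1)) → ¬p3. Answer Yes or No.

No

s0 ⊮ (p2 → (p3 ∧ p1)) → ¬p3: already at s0 itself, s0 ⊩ p2 → (p3 ∧ p1) but s0 ⊮ ¬p3.
s0 ⊮ ¬p3 since s0 is accessible from s0 and s0 ⊩ p3.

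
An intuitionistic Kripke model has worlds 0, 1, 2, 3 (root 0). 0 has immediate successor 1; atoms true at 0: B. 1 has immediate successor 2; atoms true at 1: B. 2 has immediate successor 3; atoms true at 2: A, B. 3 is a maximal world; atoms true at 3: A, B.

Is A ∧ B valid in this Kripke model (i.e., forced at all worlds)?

Not every world: 0 ⊮ A ∧ B.
0 ⊮ A ∧ B since 0 fails A.

No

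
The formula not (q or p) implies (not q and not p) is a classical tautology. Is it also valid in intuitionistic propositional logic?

Yes

This is a constructively valid De Morgan direction (negated disjunction to conjunction of negations), which is intuitionistically derivable.
From not (q or p): if q held then q or p would, contradiction — so not q; similarly not p.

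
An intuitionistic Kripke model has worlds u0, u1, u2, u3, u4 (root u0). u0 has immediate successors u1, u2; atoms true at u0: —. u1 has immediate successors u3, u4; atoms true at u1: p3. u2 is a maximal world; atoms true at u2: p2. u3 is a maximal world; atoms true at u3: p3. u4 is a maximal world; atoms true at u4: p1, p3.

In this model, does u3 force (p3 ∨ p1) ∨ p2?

Yes

u3 ⊩ (p3 ∨ p1) ∨ p2 via the disjunct p3 ∨ p1.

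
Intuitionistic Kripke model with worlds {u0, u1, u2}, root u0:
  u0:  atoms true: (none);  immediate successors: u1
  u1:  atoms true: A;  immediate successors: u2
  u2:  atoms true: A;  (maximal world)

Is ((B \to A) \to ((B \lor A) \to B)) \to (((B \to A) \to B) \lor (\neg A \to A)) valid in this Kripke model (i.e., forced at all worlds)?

u0 \Vdash ((B \to A) \to ((B \lor A) \to B)) \to (((B \to A) \to B) \lor (\neg A \to A)) vacuously: no world accessible from u0 forces the antecedent (B \to A) \to ((B \lor A) \to B).
Since the root u0 forces ((B \to A) \to ((B \lor A) \to B)) \to (((B \to A) \to B) \lor (\neg A \to A)) and forcing is persistent (monotone upward), every world forces it.

Yes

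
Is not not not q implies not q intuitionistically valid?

Yes

This is triple-negation reduction, which is intuitionistically derivable.
Assume not not not q and suppose q. Then not not q (double-negation introduction), contradicting not not not q. So not q.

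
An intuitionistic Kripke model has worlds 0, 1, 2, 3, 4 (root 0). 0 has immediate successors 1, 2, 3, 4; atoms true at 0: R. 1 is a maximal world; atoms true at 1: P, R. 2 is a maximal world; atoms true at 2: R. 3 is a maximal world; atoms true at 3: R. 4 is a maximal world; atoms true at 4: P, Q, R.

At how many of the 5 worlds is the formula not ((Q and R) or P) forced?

2

0: does not force it — 0 does not force not ((Q and R) or P) since 1 is accessible from 0 and 1 forces (Q and R) or P.
1: does not force it.
2: forces it.
3: forces it.
4: does not force it.
Worlds forcing the formula: {2, 3}.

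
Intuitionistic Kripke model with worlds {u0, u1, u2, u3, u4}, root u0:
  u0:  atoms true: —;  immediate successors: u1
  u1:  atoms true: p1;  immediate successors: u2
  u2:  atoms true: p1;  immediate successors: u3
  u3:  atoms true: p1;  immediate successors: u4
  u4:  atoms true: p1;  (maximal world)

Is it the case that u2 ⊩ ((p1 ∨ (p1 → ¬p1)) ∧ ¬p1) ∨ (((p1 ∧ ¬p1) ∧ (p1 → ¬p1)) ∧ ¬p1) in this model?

u2 ⊮ ((p1 ∨ (p1 → ¬p1)) ∧ ¬p1) ∨ (((p1 ∧ ¬p1) ∧ (p1 → ¬p1)) ∧ ¬p1): neither disjunct is forced at u2.
u2 ⊮ (p1 ∨ (p1 → ¬p1)) ∧ ¬p1 since u2 fails ¬p1.

No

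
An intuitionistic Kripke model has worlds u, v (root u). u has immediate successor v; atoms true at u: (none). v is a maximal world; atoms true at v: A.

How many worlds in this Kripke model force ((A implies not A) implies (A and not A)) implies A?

u: does not force it — u does not force ((A implies not A) implies (A and not A)) implies A: already at u itself, u forces (A implies not A) implies (A and not A) but u does not force A.
v: forces it.
Worlds forcing the formula: {v}.

1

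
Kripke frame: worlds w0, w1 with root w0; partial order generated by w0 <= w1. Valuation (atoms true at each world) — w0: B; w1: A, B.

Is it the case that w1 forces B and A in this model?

Yes

w1 forces B and A since w1 forces both conjuncts.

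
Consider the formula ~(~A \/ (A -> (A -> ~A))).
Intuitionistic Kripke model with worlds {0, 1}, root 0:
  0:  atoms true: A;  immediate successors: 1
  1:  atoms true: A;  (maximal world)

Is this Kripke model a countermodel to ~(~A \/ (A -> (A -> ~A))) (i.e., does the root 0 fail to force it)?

No

0 ||- ~(~A \/ (A -> (A -> ~A))): no world accessible from 0 forces ~A \/ (A -> (A -> ~A)).
So the root 0 forces ~(~A \/ (A -> (A -> ~A))); the model is not a countermodel.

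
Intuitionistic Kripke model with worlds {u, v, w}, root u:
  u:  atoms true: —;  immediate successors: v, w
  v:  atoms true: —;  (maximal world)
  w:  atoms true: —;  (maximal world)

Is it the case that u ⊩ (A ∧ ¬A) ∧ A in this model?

No

u ⊮ (A ∧ ¬A) ∧ A since u fails A ∧ ¬A.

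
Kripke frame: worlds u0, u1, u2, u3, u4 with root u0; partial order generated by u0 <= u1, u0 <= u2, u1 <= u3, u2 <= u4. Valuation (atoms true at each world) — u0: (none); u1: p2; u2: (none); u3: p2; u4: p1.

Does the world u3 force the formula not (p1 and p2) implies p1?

u3 does not force not (p1 and p2) implies p1: already at u3 itself, u3 forces not (p1 and p2) but u3 does not force p1.
u3 lacks atom p1, so u3 does not force p1.

No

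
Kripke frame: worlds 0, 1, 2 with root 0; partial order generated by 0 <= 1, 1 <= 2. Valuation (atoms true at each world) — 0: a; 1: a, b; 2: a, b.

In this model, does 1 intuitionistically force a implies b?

1 forces a implies b: every world accessible from 1 that forces a (namely 1, 2) also forces b.

Yes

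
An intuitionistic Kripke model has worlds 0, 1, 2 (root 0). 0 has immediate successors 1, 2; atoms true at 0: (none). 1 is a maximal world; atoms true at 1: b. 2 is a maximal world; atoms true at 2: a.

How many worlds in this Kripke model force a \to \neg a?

1

0: does not force it — 0 \nVdash a \to \neg a: at the accessible world 2, 2 \Vdash a but 2 \nVdash \neg a.
1: forces it.
2: does not force it — 2 \nVdash a \to \neg a: already at 2 itself, 2 \Vdash a but 2 \nVdash \neg a.
Worlds forcing the formula: {1}.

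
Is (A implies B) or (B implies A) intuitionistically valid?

This is the Gödel–Dummett linearity axiom, which is not intuitionistically valid.
A Kripke countermodel: worlds 0, 1, 2; order generated by 0 <= 1, 0 <= 2; atoms true at each world — 0:{}; 1:{A}; 2:{B}.
0 does not force (A implies B) or (B implies A): neither disjunct is forced at 0.
0 does not force A implies B: at the accessible world 1, 1 forces A but 1 does not force B.
1 lacks atom B, so 1 does not force B.
So the root 0 does not force the formula.

No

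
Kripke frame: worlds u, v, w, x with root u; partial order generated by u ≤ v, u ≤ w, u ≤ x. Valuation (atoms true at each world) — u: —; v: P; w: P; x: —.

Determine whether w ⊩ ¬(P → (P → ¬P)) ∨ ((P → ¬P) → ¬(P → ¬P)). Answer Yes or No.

Yes

w ⊩ ¬(P → (P → ¬P)) ∨ ((P → ¬P) → ¬(P → ¬P)) via the disjunct ¬(P → (P → ¬P)).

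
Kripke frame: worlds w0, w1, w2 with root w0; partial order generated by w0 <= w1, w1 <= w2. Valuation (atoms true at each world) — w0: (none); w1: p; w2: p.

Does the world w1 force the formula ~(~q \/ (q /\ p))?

No

w1 ||-/- ~(~q \/ (q /\ p)) since w1 is accessible from w1 and w1 ||- ~q \/ (q /\ p).
w1 ||- ~q \/ (q /\ p) via the disjunct ~q.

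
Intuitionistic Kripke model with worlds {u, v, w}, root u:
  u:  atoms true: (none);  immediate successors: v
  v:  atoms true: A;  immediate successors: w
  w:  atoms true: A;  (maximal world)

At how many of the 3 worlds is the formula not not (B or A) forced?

u: forces it.
v: forces it.
w: forces it.
Worlds forcing the formula: {u, v, w}.

3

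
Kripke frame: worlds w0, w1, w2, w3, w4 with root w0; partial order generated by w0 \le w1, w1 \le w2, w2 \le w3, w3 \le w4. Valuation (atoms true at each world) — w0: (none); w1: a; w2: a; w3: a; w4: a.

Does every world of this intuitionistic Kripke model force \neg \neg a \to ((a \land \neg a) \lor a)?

No

Not every world: w0 \nVdash \neg \neg a \to ((a \land \neg a) \lor a).
w0 \nVdash \neg \neg a \to ((a \land \neg a) \lor a): already at w0 itself, w0 \Vdash \neg \neg a but w0 \nVdash (a \land \neg a) \lor a.
w0 \nVdash (a \land \neg a) \lor a: neither disjunct is forced at w0.
w0 \nVdash a \land \neg a since w0 fails a.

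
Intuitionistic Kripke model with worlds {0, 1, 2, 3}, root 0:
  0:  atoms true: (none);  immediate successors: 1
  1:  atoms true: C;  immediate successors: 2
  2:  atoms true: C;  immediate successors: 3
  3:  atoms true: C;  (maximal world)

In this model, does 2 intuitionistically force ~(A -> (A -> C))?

No

2 ||-/- ~(A -> (A -> C)) since 2 is accessible from 2 and 2 ||- A -> (A -> C).
2 ||- A -> (A -> C) vacuously: no world accessible from 2 forces the antecedent A.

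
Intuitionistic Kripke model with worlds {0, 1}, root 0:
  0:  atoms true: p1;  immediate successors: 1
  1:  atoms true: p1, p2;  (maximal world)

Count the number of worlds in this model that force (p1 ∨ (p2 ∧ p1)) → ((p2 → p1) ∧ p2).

1

0: does not force it — 0 ⊮ (p1 ∨ (p2 ∧ p1)) → ((p2 → p1) ∧ p2): already at 0 itself, 0 ⊩ p1 ∨ (p2 ∧ p1) but 0 ⊮ (p2 → p1) ∧ p2.
1: forces it.
Worlds forcing the formula: {1}.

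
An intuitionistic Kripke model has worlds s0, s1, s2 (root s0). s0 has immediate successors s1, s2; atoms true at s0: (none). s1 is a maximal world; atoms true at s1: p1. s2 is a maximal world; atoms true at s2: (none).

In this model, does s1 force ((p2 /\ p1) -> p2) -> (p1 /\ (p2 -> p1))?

Yes

s1 ||- ((p2 /\ p1) -> p2) -> (p1 /\ (p2 -> p1)): every world accessible from s1 that forces (p2 /\ p1) -> p2 (namely s1) also forces p1 /\ (p2 -> p1).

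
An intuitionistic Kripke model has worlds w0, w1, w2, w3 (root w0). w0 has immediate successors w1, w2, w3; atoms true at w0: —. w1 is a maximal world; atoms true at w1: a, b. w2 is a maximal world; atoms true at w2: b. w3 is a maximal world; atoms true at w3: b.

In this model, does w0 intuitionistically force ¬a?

w0 ⊮ ¬a since w1 is accessible from w0 and w1 ⊩ a.

No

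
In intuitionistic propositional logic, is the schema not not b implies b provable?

No

This is double-negation elimination, which is not intuitionistically valid.
A Kripke countermodel: worlds w0, w1; order generated by w0 <= w1; atoms true at each world — w0:{}; w1:{b}.
w0 does not force not not b implies b: already at w0 itself, w0 forces not not b but w0 does not force b.
w0 lacks atom b, so w0 does not force b.
So the root w0 does not force the formula.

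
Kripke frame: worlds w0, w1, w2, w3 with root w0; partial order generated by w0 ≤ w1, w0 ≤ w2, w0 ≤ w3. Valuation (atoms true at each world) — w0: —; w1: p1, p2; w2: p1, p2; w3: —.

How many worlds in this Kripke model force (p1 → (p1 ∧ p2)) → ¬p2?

w0: does not force it — w0 ⊮ (p1 → (p1 ∧ p2)) → ¬p2: already at w0 itself, w0 ⊩ p1 → (p1 ∧ p2) but w0 ⊮ ¬p2.
w1: does not force it — w1 ⊮ (p1 → (p1 ∧ p2)) → ¬p2: already at w1 itself, w1 ⊩ p1 → (p1 ∧ p2) but w1 ⊮ ¬p2.
w2: does not force it — w2 ⊮ (p1 → (p1 ∧ p2)) → ¬p2: already at w2 itself, w2 ⊩ p1 → (p1 ∧ p2) but w2 ⊮ ¬p2.
w3: forces it.
Worlds forcing the formula: {w3}.

1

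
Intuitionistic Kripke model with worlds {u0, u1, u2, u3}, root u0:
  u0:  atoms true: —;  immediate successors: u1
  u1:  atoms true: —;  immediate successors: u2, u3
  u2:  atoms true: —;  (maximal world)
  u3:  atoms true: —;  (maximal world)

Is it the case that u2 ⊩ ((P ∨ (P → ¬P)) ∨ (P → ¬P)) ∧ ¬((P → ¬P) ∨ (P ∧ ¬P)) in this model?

u2 ⊮ ((P ∨ (P → ¬P)) ∨ (P → ¬P)) ∧ ¬((P → ¬P) ∨ (P ∧ ¬P)) since u2 fails ¬((P → ¬P) ∨ (P ∧ ¬P)).

No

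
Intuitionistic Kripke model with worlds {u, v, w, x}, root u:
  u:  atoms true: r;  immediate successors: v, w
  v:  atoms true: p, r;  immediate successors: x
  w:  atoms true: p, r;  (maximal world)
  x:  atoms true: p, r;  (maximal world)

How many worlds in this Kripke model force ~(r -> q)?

u: forces it.
v: forces it.
w: forces it.
x: forces it.
Worlds forcing the formula: {u, v, w, x}.

4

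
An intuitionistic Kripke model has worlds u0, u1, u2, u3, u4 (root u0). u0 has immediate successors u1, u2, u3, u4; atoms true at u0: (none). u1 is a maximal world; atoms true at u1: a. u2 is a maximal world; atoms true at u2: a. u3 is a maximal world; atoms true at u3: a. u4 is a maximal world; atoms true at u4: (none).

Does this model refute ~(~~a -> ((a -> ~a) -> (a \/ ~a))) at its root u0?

Yes

u0 ||-/- ~(~~a -> ((a -> ~a) -> (a \/ ~a))) since u0 is accessible from u0 and u0 ||- ~~a -> ((a -> ~a) -> (a \/ ~a)).
u0 ||- ~~a -> ((a -> ~a) -> (a \/ ~a)): every world accessible from u0 that forces ~~a (namely u1, u2, u3) also forces (a -> ~a) -> (a \/ ~a).
So the root u0 does not force ~(~~a -> ((a -> ~a) -> (a \/ ~a))); the model is a countermodel.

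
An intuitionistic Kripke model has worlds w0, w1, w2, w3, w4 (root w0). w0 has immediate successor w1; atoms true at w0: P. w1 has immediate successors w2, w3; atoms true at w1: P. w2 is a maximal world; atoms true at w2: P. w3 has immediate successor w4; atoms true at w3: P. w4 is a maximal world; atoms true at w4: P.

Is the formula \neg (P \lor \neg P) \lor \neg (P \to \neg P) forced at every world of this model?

Yes

w0 \Vdash \neg (P \lor \neg P) \lor \neg (P \to \neg P) via the disjunct \neg (P \to \neg P).
Since the root w0 forces \neg (P \lor \neg P) \lor \neg (P \to \neg P) and forcing is persistent (monotone upward), every world forces it.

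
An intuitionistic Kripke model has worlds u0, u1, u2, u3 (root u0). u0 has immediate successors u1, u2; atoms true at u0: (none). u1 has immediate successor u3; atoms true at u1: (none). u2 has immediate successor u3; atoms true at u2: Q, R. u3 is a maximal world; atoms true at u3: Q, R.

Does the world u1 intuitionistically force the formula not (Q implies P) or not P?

u1 forces not (Q implies P) or not P via the disjunct not (Q implies P).

Yes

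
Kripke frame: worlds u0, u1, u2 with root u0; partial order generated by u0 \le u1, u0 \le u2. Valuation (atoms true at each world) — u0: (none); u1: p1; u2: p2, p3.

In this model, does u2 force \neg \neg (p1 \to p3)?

u2 \Vdash \neg \neg (p1 \to p3): no world accessible from u2 forces \neg (p1 \to p3).

Yes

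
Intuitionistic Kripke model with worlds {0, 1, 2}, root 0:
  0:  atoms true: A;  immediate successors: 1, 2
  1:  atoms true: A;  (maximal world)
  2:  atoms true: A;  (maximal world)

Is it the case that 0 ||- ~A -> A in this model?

0 ||- ~A -> A vacuously: no world accessible from 0 forces the antecedent ~A.

Yes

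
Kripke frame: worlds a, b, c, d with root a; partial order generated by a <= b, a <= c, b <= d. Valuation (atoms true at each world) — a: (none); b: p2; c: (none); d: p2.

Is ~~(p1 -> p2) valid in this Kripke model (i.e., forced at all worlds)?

a ||- ~~(p1 -> p2): no world accessible from a forces ~(p1 -> p2).
Since the root a forces ~~(p1 -> p2) and forcing is persistent (monotone upward), every world forces it.

Yes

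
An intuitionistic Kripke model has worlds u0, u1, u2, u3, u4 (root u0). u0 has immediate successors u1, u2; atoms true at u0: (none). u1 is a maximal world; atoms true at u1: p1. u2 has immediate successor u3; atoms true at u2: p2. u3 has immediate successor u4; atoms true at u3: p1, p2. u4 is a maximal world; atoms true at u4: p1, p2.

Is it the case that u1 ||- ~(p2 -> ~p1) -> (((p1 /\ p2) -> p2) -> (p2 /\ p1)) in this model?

u1 ||- ~(p2 -> ~p1) -> (((p1 /\ p2) -> p2) -> (p2 /\ p1)) vacuously: no world accessible from u1 forces the antecedent ~(p2 -> ~p1).

Yes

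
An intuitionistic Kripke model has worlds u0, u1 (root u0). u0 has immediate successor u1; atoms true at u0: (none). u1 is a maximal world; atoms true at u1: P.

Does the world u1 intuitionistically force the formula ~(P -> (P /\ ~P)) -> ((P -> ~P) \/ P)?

u1 ||- ~(P -> (P /\ ~P)) -> ((P -> ~P) \/ P): every world accessible from u1 that forces ~(P -> (P /\ ~P)) (namely u1) also forces (P -> ~P) \/ P.

Yes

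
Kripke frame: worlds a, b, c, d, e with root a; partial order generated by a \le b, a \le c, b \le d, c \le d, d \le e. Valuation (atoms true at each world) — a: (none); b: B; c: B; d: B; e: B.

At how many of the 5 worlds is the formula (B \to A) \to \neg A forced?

5

a: forces it.
b: forces it.
c: forces it.
d: forces it.
e: forces it.
Worlds forcing the formula: {a, b, c, d, e}.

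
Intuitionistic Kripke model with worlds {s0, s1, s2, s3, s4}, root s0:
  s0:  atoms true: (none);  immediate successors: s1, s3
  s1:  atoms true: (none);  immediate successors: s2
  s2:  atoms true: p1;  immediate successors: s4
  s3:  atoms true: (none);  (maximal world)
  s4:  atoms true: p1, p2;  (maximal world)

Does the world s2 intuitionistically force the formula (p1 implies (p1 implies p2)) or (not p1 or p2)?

s2 does not force (p1 implies (p1 implies p2)) or (not p1 or p2): neither disjunct is forced at s2.
s2 does not force p1 implies (p1 implies p2): already at s2 itself, s2 forces p1 but s2 does not force p1 implies p2.
s2 does not force p1 implies p2: already at s2 itself, s2 forces p1 but s2 does not force p2.
s2 lacks atom p2, so s2 does not force p2.

No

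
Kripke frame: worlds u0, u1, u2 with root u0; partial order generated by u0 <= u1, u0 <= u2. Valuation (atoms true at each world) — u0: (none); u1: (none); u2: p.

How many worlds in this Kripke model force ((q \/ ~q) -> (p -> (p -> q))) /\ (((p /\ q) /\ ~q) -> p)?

1

u0: does not force it — u0 ||-/- ((q \/ ~q) -> (p -> (p -> q))) /\ (((p /\ q) /\ ~q) -> p) since u0 fails (q \/ ~q) -> (p -> (p -> q)).
u1: forces it.
u2: does not force it — u2 ||-/- ((q \/ ~q) -> (p -> (p -> q))) /\ (((p /\ q) /\ ~q) -> p) since u2 fails (q \/ ~q) -> (p -> (p -> q)).
Worlds forcing the formula: {u1}.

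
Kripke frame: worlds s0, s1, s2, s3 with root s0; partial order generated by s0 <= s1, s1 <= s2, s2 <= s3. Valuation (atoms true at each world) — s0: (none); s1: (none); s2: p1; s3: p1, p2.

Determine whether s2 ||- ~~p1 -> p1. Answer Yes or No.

s2 ||- ~~p1 -> p1: every world accessible from s2 that forces ~~p1 (namely s2, s3) also forces p1.

Yes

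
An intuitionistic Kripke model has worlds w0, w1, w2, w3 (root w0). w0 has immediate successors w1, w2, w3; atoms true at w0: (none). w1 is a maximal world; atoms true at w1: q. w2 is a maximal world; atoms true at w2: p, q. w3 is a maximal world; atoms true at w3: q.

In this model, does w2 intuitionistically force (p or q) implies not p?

w2 does not force (p or q) implies not p: already at w2 itself, w2 forces p or q but w2 does not force not p.
w2 does not force not p since w2 is accessible from w2 and w2 forces p.

No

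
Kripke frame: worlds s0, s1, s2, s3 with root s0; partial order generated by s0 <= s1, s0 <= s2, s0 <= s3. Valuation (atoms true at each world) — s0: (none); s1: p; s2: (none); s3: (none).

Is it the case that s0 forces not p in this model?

No

s0 does not force not p since s1 is accessible from s0 and s1 forces p.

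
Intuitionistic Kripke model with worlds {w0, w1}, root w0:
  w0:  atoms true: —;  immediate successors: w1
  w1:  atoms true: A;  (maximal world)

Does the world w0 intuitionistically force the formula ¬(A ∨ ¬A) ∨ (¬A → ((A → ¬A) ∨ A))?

w0 ⊩ ¬(A ∨ ¬A) ∨ (¬A → ((A → ¬A) ∨ A)) via the disjunct ¬A → ((A → ¬A) ∨ A).

Yes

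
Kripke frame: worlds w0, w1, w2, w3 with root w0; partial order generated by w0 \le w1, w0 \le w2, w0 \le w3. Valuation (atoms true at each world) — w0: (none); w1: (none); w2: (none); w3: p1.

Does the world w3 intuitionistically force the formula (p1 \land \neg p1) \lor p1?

w3 \Vdash (p1 \land \neg p1) \lor p1 via the disjunct p1.

Yes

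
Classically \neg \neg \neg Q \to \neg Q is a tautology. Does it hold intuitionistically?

This is triple-negation reduction, which is intuitionistically derivable.
Assume \neg \neg \neg Q and suppose Q. Then \neg \neg Q (double-negation introduction), contradicting \neg \neg \neg Q. So \neg Q.

Yes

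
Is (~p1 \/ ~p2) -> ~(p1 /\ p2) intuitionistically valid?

Yes

This is a constructively valid De Morgan direction (disjunction of negations to negated conjunction), which is intuitionistically derivable.
If ~p1 holds at a world then no accessible world forces p1, hence none forces p1 /\ p2; likewise for ~p2.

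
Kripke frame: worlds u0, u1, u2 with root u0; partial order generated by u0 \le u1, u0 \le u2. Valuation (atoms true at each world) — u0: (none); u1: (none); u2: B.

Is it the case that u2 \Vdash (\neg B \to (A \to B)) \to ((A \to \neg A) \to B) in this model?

u2 \Vdash (\neg B \to (A \to B)) \to ((A \to \neg A) \to B): every world accessible from u2 that forces \neg B \to (A \to B) (namely u2) also forces (A \to \neg A) \to B.

Yes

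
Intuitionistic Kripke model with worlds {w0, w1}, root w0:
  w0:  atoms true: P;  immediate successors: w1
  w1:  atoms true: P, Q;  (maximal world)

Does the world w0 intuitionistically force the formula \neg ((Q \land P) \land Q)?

No

w0 \nVdash \neg ((Q \land P) \land Q) since w1 is accessible from w0 and w1 \Vdash (Q \land P) \land Q.
w1 \Vdash (Q \land P) \land Q since w1 forces both conjuncts.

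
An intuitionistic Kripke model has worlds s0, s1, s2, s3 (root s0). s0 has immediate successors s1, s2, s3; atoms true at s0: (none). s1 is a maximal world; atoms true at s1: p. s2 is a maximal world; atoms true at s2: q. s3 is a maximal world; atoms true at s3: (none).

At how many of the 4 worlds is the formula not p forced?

2

s0: does not force it — s0 does not force not p since s1 is accessible from s0 and s1 forces p.
s1: does not force it — s1 does not force not p since s1 is accessible from s1 and s1 forces p.
s2: forces it.
s3: forces it.
Worlds forcing the formula: {s2, s3}.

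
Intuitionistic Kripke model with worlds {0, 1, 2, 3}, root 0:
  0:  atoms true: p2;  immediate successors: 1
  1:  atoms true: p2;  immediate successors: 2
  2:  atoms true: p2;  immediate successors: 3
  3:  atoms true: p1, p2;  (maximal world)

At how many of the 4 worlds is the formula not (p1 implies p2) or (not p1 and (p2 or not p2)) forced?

0

0: does not force it — 0 does not force not (p1 implies p2) or (not p1 and (p2 or not p2)): neither disjunct is forced at 0.
1: does not force it.
2: does not force it.
3: does not force it.
Worlds forcing the formula: { }.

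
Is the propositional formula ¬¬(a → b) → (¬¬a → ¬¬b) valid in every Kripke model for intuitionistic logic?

Yes

This is the distribution of double negation over implication, which is intuitionistically derivable.
Assume ¬¬(a → b) and ¬¬a; suppose ¬b. Then a → b would give ¬a (by contraposition), contradicting ¬¬a; so ¬(a → b), contradicting ¬¬(a → b). Hence ¬¬b.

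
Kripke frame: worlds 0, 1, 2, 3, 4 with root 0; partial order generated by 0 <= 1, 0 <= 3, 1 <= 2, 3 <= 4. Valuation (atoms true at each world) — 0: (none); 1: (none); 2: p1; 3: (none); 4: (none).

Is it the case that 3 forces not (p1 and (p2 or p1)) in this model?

Yes

3 forces not (p1 and (p2 or p1)): no world accessible from 3 forces p1 and (p2 or p1).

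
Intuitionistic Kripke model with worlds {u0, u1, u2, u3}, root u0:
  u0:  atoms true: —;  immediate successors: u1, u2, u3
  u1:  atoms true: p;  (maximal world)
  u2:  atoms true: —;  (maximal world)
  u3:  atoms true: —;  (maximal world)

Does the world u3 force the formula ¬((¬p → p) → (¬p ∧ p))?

No

u3 ⊮ ¬((¬p → p) → (¬p ∧ p)) since u3 is accessible from u3 and u3 ⊩ (¬p → p) → (¬p ∧ p).
u3 ⊩ (¬p → p) → (¬p ∧ p) vacuously: no world accessible from u3 forces the antecedent ¬p → p.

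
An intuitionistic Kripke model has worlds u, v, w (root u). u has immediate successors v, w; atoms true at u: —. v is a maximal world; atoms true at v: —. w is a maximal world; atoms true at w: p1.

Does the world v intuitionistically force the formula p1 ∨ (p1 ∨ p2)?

v ⊮ p1 ∨ (p1 ∨ p2): neither disjunct is forced at v.
v lacks atom p1, so v ⊮ p1.

No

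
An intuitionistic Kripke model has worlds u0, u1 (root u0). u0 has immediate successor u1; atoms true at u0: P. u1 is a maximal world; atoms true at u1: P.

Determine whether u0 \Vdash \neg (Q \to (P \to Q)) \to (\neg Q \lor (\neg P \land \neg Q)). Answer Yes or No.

Yes

u0 \Vdash \neg (Q \to (P \to Q)) \to (\neg Q \lor (\neg P \land \neg Q)) vacuously: no world accessible from u0 forces the antecedent \neg (Q \to (P \to Q)).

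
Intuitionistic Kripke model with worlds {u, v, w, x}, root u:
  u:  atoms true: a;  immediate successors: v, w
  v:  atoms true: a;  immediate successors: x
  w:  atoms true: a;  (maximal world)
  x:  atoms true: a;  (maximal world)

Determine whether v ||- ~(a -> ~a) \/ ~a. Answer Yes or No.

v ||- ~(a -> ~a) \/ ~a via the disjunct ~(a -> ~a).

Yes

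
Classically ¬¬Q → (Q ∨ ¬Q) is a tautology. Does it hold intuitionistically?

No

This is a variant of double-negation elimination (deriving excluded middle from double negation), which is not intuitionistically valid.
A Kripke countermodel: worlds 0, 1; order generated by 0 ≤ 1; atoms true at each world — 0:{}; 1:{Q}.
0 ⊮ ¬¬Q → (Q ∨ ¬Q): already at 0 itself, 0 ⊩ ¬¬Q but 0 ⊮ Q ∨ ¬Q.
0 ⊮ Q ∨ ¬Q: neither disjunct is forced at 0.
0 lacks atom Q, so 0 ⊮ Q.
So the root 0 does not force the formula.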